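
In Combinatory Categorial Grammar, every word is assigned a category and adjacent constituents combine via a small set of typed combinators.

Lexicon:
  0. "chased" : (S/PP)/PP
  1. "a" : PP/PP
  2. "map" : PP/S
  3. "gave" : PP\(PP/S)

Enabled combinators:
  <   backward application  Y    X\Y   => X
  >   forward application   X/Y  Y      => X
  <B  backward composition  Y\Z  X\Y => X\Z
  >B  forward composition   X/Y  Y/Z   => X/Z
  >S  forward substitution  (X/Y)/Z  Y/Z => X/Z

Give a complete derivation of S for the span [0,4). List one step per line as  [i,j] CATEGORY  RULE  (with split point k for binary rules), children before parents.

[0,4] S   >
  [0,2] S/PP   >S
    [0,1] "chased" : (S/PP)/PP
    [1,2] "a" : PP/PP
  [2,4] PP   <
    [2,3] "map" : PP/S
    [3,4] "gave" : PP\(PP/S)

[0,1] (S/PP)/PP  lex  "chased"
[1,2] PP/PP  lex  "a"
[0,2] S/PP  >S  k=1
[2,3] PP/S  lex  "map"
[3,4] PP\(PP/S)  lex  "gave"
[2,4] PP  <  k=3
[0,4] S  >  k=2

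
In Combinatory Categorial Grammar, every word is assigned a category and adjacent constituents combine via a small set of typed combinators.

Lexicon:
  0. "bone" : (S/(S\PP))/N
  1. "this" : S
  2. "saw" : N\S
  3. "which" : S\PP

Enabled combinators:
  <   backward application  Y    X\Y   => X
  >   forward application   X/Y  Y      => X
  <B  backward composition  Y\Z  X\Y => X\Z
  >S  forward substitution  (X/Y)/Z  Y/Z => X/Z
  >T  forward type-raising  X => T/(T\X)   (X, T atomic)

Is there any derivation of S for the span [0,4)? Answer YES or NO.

[0,4] S   >
  [0,3] S/(S\PP)   >
    [0,1] "bone" : (S/(S\PP))/N
    [1,3] N   >
      [1,2] N/(N\S)   >T
        [1,2] "this" : S
      [2,3] "saw" : N\S
  [3,4] "which" : S\PP

YES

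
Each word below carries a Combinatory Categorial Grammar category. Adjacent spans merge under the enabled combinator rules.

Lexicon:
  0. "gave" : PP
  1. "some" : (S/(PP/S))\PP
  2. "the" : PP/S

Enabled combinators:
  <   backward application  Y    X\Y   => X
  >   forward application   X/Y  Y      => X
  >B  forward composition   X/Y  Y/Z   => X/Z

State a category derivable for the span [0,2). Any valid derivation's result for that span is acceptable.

[0,3] S   >
  [0,2] S/(PP/S)   <
    [0,1] "gave" : PP
    [1,2] "some" : (S/(PP/S))\PP
  [2,3] "the" : PP/S

S/(PP/S)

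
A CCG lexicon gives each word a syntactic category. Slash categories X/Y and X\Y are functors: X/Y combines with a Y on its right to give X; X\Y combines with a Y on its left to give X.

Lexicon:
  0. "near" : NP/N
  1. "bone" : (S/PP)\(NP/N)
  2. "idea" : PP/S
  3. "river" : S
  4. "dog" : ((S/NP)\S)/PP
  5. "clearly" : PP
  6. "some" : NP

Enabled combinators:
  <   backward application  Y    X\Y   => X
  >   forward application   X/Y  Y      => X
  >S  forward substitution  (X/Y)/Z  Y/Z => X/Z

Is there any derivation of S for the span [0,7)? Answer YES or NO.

[0,7] S   >
  [0,6] S/NP   <
    [0,4] S   >
      [0,2] S/PP   <
        [0,1] "near" : NP/N
        [1,2] "bone" : (S/PP)\(NP/N)
      [2,4] PP   >
        [2,3] "idea" : PP/S
        [3,4] "river" : S
    [4,6] (S/NP)\S   >
      [4,5] "dog" : ((S/NP)\S)/PP
      [5,6] "clearly" : PP
  [6,7] "some" : NP

YES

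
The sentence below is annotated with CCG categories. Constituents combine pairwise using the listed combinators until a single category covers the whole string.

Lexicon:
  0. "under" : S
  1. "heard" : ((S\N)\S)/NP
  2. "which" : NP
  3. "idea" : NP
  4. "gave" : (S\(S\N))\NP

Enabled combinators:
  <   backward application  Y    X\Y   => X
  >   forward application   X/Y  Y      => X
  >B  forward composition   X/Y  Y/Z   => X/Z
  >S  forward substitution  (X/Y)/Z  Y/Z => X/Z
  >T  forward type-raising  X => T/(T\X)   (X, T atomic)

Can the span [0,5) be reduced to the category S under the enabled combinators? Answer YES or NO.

[0,5] S   <
  [0,3] S\N   <
    [0,1] "under" : S
    [1,3] (S\N)\S   >
      [1,2] "heard" : ((S\N)\S)/NP
      [2,3] "which" : NP
  [3,5] S\(S\N)   <
    [3,4] "idea" : NP
    [4,5] "gave" : (S\(S\N))\NP

YES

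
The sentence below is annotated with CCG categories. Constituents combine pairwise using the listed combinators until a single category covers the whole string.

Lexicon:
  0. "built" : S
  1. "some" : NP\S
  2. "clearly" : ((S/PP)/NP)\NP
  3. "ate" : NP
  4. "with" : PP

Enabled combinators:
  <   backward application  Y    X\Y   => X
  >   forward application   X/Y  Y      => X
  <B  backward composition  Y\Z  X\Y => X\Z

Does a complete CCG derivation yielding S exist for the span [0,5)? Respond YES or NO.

YES

[0,5] S   >
  [0,4] S/PP   >
    [0,3] (S/PP)/NP   <
      [0,2] NP   <
        [0,1] "built" : S
        [1,2] "some" : NP\S
      [2,3] "clearly" : ((S/PP)/NP)\NP
    [3,4] "ate" : NP
  [4,5] "with" : PP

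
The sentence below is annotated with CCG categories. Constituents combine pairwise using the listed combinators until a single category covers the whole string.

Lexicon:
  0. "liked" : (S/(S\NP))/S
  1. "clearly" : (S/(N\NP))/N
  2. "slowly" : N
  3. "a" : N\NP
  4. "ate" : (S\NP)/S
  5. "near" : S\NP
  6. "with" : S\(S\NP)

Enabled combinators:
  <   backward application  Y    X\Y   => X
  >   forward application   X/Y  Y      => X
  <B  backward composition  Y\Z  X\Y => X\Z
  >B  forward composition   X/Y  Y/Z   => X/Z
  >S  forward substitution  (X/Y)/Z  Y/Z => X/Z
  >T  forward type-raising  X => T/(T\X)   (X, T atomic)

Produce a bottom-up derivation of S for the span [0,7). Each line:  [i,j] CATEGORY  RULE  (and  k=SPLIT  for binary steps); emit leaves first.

[0,7] S   >
  [0,4] S/(S\NP)   >
    [0,1] "liked" : (S/(S\NP))/S
    [1,4] S   >
      [1,3] S/(N\NP)   >
        [1,2] "clearly" : (S/(N\NP))/N
        [2,3] "slowly" : N
      [3,4] "a" : N\NP
  [4,7] S\NP   >
    [4,5] "ate" : (S\NP)/S
    [5,7] S   <
      [5,6] "near" : S\NP
      [6,7] "with" : S\(S\NP)

[0,1] (S/(S\NP))/S  lex  "liked"
[1,2] (S/(N\NP))/N  lex  "clearly"
[2,3] N  lex  "slowly"
[1,3] S/(N\NP)  >  k=2
[3,4] N\NP  lex  "a"
[1,4] S  >  k=3
[0,4] S/(S\NP)  >  k=1
[4,5] (S\NP)/S  lex  "ate"
[5,6] S\NP  lex  "near"
[6,7] S\(S\NP)  lex  "with"
[5,7] S  <  k=6
[4,7] S\NP  >  k=5
[0,7] S  >  k=4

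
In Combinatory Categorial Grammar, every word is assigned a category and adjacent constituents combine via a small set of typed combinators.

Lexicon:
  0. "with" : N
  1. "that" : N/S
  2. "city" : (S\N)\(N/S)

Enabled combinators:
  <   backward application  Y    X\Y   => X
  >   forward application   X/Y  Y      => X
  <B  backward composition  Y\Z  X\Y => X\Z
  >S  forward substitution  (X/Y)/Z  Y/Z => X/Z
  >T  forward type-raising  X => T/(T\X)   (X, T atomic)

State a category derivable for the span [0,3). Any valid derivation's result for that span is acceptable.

S

[0,3] S   >
  [0,1] S/(S\N)   >T
    [0,1] "with" : N
  [1,3] S\N   <
    [1,2] "that" : N/S
    [2,3] "city" : (S\N)\(N/S)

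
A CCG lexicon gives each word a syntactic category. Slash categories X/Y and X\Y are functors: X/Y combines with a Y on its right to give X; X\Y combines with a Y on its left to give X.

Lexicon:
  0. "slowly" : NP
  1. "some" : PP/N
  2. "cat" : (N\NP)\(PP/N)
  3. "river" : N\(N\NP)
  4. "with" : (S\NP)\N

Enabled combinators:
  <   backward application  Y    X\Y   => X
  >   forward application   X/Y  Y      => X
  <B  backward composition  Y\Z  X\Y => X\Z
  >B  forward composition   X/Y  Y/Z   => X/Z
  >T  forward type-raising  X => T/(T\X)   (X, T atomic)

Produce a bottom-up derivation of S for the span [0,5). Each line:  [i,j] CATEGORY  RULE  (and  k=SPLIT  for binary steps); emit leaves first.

[0,5] S   <
  [0,1] "slowly" : NP
  [1,5] S\NP   <
    [1,4] N   <
      [1,3] N\NP   <
        [1,2] "some" : PP/N
        [2,3] "cat" : (N\NP)\(PP/N)
      [3,4] "river" : N\(N\NP)
    [4,5] "with" : (S\NP)\N

[0,1] NP  lex  "slowly"
[1,2] PP/N  lex  "some"
[2,3] (N\NP)\(PP/N)  lex  "cat"
[1,3] N\NP  <  k=2
[3,4] N\(N\NP)  lex  "river"
[1,4] N  <  k=3
[4,5] (S\NP)\N  lex  "with"
[1,5] S\NP  <  k=4
[0,5] S  <  k=1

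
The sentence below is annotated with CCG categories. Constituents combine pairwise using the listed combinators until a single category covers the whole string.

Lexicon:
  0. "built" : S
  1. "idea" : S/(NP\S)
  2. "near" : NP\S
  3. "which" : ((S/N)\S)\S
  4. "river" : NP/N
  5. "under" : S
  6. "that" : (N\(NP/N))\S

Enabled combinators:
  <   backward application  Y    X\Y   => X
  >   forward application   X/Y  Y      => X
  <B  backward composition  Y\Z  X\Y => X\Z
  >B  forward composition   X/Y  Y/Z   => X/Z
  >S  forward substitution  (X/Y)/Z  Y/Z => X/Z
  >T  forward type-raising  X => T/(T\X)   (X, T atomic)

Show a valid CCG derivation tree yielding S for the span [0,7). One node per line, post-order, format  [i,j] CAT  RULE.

[0,1] S  lex  "built"
[1,2] S/(NP\S)  lex  "idea"
[2,3] NP\S  lex  "near"
[1,3] S  >  k=2
[3,4] ((S/N)\S)\S  lex  "which"
[1,4] (S/N)\S  <  k=3
[0,4] S/N  <  k=1
[4,5] NP/N  lex  "river"
[5,6] S  lex  "under"
[6,7] (N\(NP/N))\S  lex  "that"
[5,7] N\(NP/N)  <  k=6
[4,7] N  <  k=5
[0,7] S  >  k=4

[0,7] S   >
  [0,4] S/N   <
    [0,1] "built" : S
    [1,4] (S/N)\S   <
      [1,3] S   >
        [1,2] "idea" : S/(NP\S)
        [2,3] "near" : NP\S
      [3,4] "which" : ((S/N)\S)\S
  [4,7] N   <
    [4,5] "river" : NP/N
    [5,7] N\(NP/N)   <
      [5,6] "under" : S
      [6,7] "that" : (N\(NP/N))\S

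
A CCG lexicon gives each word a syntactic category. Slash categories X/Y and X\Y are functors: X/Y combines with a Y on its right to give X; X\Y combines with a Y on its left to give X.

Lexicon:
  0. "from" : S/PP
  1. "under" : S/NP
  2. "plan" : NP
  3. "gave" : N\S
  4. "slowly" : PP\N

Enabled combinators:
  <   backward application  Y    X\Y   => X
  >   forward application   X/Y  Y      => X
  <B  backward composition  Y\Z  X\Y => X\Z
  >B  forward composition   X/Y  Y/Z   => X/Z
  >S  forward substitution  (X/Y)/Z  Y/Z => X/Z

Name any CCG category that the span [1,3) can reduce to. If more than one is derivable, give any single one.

[0,5] S   >
  [0,1] "from" : S/PP
  [1,5] PP   <
    [1,3] S   >
      [1,2] "under" : S/NP
      [2,3] "plan" : NP
    [3,5] PP\S   <B
      [3,4] "gave" : N\S
      [4,5] "slowly" : PP\N

S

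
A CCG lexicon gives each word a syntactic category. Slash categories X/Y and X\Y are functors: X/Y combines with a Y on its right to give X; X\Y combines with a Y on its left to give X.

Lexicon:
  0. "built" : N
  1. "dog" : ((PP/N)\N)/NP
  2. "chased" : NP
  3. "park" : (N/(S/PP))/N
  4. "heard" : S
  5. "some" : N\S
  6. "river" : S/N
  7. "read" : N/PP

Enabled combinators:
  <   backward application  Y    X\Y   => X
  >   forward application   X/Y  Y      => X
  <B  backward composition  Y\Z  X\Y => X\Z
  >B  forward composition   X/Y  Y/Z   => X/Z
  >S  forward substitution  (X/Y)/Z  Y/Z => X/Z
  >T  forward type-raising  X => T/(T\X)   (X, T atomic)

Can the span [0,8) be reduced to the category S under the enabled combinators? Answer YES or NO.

NO

N ((PP/N)\N)/NP NP (N/(S/PP))/N S N\S S/N N/PP
CKY chart[0,8] = {N/(N\PP), NP/(NP\PP), PP, PP/(N\N), PP/(PP\PP), S/(S\PP)}; S ∉ chart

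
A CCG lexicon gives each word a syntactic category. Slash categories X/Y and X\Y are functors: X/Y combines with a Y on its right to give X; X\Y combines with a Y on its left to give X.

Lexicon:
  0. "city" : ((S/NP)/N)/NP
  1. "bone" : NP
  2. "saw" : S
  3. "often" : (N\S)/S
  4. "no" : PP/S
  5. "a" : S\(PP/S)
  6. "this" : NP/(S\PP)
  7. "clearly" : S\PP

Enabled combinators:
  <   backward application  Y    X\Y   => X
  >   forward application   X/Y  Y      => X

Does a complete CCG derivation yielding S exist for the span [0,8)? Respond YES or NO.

[0,8] S   >
  [0,6] S/NP   >
    [0,2] (S/NP)/N   >
      [0,1] "city" : ((S/NP)/N)/NP
      [1,2] "bone" : NP
    [2,6] N   <
      [2,3] "saw" : S
      [3,6] N\S   >
        [3,4] "often" : (N\S)/S
        [4,6] S   <
          [4,5] "no" : PP/S
          [5,6] "a" : S\(PP/S)
  [6,8] NP   >
    [6,7] "this" : NP/(S\PP)
    [7,8] "clearly" : S\PP

YES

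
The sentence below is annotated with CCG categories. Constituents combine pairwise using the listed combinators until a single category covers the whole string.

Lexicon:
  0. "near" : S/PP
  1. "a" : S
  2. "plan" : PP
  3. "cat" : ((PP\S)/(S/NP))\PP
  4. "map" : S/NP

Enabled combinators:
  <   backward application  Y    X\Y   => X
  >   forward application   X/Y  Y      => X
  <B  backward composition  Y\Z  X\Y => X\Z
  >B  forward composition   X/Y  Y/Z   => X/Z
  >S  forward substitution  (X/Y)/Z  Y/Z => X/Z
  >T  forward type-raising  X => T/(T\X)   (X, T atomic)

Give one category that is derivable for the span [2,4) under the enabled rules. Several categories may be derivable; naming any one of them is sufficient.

[0,5] S   >
  [0,1] "near" : S/PP
  [1,5] PP   >
    [1,2] PP/(PP\S)   >T
      [1,2] "a" : S
    [2,5] PP\S   >
      [2,4] (PP\S)/(S/NP)   <
        [2,3] "plan" : PP
        [3,4] "cat" : ((PP\S)/(S/NP))\PP
      [4,5] "map" : S/NP

(PP\S)/(S/NP)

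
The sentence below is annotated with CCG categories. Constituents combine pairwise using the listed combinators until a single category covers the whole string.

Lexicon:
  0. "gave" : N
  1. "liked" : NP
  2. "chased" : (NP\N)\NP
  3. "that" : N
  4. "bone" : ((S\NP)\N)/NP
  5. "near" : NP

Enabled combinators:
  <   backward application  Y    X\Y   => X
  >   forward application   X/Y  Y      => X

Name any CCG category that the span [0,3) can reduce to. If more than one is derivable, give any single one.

[0,6] S   <
  [0,3] NP   <
    [0,1] "gave" : N
    [1,3] NP\N   <
      [1,2] "liked" : NP
      [2,3] "chased" : (NP\N)\NP
  [3,6] S\NP   <
    [3,4] "that" : N
    [4,6] (S\NP)\N   >
      [4,5] "bone" : ((S\NP)\N)/NP
      [5,6] "near" : NP

NP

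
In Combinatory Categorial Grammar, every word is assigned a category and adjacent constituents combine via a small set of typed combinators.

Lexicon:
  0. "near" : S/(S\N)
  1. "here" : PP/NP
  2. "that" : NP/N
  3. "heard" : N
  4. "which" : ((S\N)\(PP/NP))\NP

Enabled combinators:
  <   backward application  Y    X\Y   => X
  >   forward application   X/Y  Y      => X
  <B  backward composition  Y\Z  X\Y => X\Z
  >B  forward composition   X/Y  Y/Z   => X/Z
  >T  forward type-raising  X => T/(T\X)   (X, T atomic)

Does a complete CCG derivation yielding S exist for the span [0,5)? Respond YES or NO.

[0,5] S   >
  [0,1] "near" : S/(S\N)
  [1,5] S\N   <
    [1,2] "here" : PP/NP
    [2,5] (S\N)\(PP/NP)   <
      [2,4] NP   >
        [2,3] "that" : NP/N
        [3,4] "heard" : N
      [4,5] "which" : ((S\N)\(PP/NP))\NP

YES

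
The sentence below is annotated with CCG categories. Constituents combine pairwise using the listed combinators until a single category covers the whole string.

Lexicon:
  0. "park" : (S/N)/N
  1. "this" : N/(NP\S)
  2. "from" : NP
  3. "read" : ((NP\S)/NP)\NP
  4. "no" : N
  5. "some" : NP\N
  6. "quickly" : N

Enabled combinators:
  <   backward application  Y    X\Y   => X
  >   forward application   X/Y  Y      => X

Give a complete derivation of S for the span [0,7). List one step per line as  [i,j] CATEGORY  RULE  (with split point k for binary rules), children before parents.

[0,7] S   >
  [0,6] S/N   >
    [0,1] "park" : (S/N)/N
    [1,6] N   >
      [1,2] "this" : N/(NP\S)
      [2,6] NP\S   >
        [2,4] (NP\S)/NP   <
          [2,3] "from" : NP
          [3,4] "read" : ((NP\S)/NP)\NP
        [4,6] NP   <
          [4,5] "no" : N
          [5,6] "some" : NP\N
  [6,7] "quickly" : N

[0,1] (S/N)/N  lex  "park"
[1,2] N/(NP\S)  lex  "this"
[2,3] NP  lex  "from"
[3,4] ((NP\S)/NP)\NP  lex  "read"
[2,4] (NP\S)/NP  <  k=3
[4,5] N  lex  "no"
[5,6] NP\N  lex  "some"
[4,6] NP  <  k=5
[2,6] NP\S  >  k=4
[1,6] N  >  k=2
[0,6] S/N  >  k=1
[6,7] N  lex  "quickly"
[0,7] S  >  k=6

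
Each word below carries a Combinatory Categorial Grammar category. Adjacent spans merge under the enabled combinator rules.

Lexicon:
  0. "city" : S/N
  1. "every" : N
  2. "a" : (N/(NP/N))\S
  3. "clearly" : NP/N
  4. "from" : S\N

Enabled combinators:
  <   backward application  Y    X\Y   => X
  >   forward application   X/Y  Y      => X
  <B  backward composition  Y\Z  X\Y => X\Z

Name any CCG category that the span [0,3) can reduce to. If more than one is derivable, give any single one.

N/(NP/N)

[0,5] S   <
  [0,4] N   >
    [0,3] N/(NP/N)   <
      [0,2] S   >
        [0,1] "city" : S/N
        [1,2] "every" : N
      [2,3] "a" : (N/(NP/N))\S
    [3,4] "clearly" : NP/N
  [4,5] "from" : S\N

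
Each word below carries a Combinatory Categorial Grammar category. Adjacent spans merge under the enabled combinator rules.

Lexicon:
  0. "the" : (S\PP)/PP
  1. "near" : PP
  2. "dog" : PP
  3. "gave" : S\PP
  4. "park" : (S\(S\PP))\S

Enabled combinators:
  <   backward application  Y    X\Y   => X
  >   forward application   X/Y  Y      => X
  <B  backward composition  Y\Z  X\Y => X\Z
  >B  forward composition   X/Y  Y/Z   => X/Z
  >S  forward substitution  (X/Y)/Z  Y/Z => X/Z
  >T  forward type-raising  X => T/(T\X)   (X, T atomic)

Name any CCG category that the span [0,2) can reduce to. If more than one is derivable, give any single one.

[0,5] S   <
  [0,2] S\PP   >
    [0,1] "the" : (S\PP)/PP
    [1,2] "near" : PP
  [2,5] S\(S\PP)   <
    [2,4] S   <
      [2,3] "dog" : PP
      [3,4] "gave" : S\PP
    [4,5] "park" : (S\(S\PP))\S

S\PP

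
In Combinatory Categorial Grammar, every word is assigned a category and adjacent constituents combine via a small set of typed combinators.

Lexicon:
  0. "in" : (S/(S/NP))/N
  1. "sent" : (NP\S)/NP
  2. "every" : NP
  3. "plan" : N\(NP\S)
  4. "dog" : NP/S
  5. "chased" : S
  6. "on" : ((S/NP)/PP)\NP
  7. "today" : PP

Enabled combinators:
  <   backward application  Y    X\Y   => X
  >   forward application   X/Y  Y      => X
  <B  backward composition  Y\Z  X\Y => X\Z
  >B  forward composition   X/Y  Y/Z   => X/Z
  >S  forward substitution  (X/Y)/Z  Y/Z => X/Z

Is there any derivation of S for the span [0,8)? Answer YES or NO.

YES

[0,8] S   >
  [0,4] S/(S/NP)   >
    [0,1] "in" : (S/(S/NP))/N
    [1,4] N   <
      [1,3] NP\S   >
        [1,2] "sent" : (NP\S)/NP
        [2,3] "every" : NP
      [3,4] "plan" : N\(NP\S)
  [4,8] S/NP   >
    [4,7] (S/NP)/PP   <
      [4,6] NP   >
        [4,5] "dog" : NP/S
        [5,6] "chased" : S
      [6,7] "on" : ((S/NP)/PP)\NP
    [7,8] "today" : PP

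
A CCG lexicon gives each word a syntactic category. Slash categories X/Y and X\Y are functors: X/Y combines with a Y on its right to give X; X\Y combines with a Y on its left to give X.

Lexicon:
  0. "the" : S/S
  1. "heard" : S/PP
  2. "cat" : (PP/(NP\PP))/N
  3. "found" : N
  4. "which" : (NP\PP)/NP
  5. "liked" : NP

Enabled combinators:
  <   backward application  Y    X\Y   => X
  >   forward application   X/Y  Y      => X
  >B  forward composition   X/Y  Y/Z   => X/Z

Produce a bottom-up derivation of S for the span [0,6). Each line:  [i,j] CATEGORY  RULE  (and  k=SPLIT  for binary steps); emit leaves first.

[0,1] S/S  lex  "the"
[1,2] S/PP  lex  "heard"
[0,2] S/PP  >B  k=1
[2,3] (PP/(NP\PP))/N  lex  "cat"
[3,4] N  lex  "found"
[2,4] PP/(NP\PP)  >  k=3
[4,5] (NP\PP)/NP  lex  "which"
[5,6] NP  lex  "liked"
[4,6] NP\PP  >  k=5
[2,6] PP  >  k=4
[0,6] S  >  k=2

[0,6] S   >
  [0,2] S/PP   >B
    [0,1] "the" : S/S
    [1,2] "heard" : S/PP
  [2,6] PP   >
    [2,4] PP/(NP\PP)   >
      [2,3] "cat" : (PP/(NP\PP))/N
      [3,4] "found" : N
    [4,6] NP\PP   >
      [4,5] "which" : (NP\PP)/NP
      [5,6] "liked" : NP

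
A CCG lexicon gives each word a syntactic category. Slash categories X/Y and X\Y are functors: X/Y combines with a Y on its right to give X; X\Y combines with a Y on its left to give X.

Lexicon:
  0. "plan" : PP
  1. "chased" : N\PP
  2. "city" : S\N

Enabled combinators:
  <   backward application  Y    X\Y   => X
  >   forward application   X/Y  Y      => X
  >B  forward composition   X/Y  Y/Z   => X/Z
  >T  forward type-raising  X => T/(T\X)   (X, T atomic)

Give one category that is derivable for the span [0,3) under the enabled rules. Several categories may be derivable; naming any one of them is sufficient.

[0,3] S   <
  [0,2] N   >
    [0,1] N/(N\PP)   >T
      [0,1] "plan" : PP
    [1,2] "chased" : N\PP
  [2,3] "city" : S\N

S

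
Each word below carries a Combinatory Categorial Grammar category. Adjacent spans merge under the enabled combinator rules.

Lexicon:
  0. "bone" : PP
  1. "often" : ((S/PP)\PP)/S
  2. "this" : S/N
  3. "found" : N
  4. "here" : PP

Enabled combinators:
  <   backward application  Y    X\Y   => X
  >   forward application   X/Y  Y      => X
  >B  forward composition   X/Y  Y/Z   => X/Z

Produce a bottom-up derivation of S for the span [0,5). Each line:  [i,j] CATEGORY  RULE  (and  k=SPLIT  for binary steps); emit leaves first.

[0,5] S   >
  [0,4] S/PP   <
    [0,1] "bone" : PP
    [1,4] (S/PP)\PP   >
      [1,2] "often" : ((S/PP)\PP)/S
      [2,4] S   >
        [2,3] "this" : S/N
        [3,4] "found" : N
  [4,5] "here" : PP

[0,1] PP  lex  "bone"
[1,2] ((S/PP)\PP)/S  lex  "often"
[2,3] S/N  lex  "this"
[3,4] N  lex  "found"
[2,4] S  >  k=3
[1,4] (S/PP)\PP  >  k=2
[0,4] S/PP  <  k=1
[4,5] PP  lex  "here"
[0,5] S  >  k=4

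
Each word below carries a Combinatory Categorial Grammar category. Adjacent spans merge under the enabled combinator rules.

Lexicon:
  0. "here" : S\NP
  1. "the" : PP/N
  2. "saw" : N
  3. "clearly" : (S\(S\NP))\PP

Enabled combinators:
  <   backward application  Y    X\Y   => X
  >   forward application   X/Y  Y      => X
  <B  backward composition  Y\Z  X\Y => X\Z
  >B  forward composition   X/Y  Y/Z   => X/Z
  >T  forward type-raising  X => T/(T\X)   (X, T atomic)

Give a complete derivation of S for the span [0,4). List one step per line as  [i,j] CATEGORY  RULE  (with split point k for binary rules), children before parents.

[0,4] S   <
  [0,1] "here" : S\NP
  [1,4] S\(S\NP)   <
    [1,3] PP   >
      [1,2] "the" : PP/N
      [2,3] "saw" : N
    [3,4] "clearly" : (S\(S\NP))\PP

[0,1] S\NP  lex  "here"
[1,2] PP/N  lex  "the"
[2,3] N  lex  "saw"
[1,3] PP  >  k=2
[3,4] (S\(S\NP))\PP  lex  "clearly"
[1,4] S\(S\NP)  <  k=3
[0,4] S  <  k=1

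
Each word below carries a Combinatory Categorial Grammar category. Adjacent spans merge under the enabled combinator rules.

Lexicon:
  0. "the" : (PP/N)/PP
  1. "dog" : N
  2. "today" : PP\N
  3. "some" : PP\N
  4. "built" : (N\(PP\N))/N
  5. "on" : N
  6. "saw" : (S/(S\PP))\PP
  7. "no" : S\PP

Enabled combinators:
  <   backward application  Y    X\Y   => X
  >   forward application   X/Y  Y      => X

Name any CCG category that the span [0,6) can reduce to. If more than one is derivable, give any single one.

PP

[0,8] S   >
  [0,7] S/(S\PP)   <
    [0,6] PP   >
      [0,3] PP/N   >
        [0,1] "the" : (PP/N)/PP
        [1,3] PP   <
          [1,2] "dog" : N
          [2,3] "today" : PP\N
      [3,6] N   <
        [3,4] "some" : PP\N
        [4,6] N\(PP\N)   >
          [4,5] "built" : (N\(PP\N))/N
          [5,6] "on" : N
    [6,7] "saw" : (S/(S\PP))\PP
  [7,8] "no" : S\PP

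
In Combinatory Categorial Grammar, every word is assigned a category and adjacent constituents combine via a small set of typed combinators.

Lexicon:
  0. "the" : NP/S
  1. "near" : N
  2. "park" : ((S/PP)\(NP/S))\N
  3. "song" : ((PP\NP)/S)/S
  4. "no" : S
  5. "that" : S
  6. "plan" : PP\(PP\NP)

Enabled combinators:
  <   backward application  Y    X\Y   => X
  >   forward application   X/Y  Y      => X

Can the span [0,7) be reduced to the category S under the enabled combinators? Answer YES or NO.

YES

[0,7] S   >
  [0,3] S/PP   <
    [0,1] "the" : NP/S
    [1,3] (S/PP)\(NP/S)   <
      [1,2] "near" : N
      [2,3] "park" : ((S/PP)\(NP/S))\N
  [3,7] PP   <
    [3,6] PP\NP   >
      [3,5] (PP\NP)/S   >
        [3,4] "song" : ((PP\NP)/S)/S
        [4,5] "no" : S
      [5,6] "that" : S
    [6,7] "plan" : PP\(PP\NP)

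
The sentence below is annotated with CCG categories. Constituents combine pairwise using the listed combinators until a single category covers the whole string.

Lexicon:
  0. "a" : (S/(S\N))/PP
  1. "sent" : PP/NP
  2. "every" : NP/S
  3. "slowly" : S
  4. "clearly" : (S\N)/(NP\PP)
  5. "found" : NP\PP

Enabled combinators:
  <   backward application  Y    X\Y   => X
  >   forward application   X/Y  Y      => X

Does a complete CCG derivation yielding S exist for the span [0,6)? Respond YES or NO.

YES

[0,6] S   >
  [0,4] S/(S\N)   >
    [0,1] "a" : (S/(S\N))/PP
    [1,4] PP   >
      [1,2] "sent" : PP/NP
      [2,4] NP   >
        [2,3] "every" : NP/S
        [3,4] "slowly" : S
  [4,6] S\N   >
    [4,5] "clearly" : (S\N)/(NP\PP)
    [5,6] "found" : NP\PP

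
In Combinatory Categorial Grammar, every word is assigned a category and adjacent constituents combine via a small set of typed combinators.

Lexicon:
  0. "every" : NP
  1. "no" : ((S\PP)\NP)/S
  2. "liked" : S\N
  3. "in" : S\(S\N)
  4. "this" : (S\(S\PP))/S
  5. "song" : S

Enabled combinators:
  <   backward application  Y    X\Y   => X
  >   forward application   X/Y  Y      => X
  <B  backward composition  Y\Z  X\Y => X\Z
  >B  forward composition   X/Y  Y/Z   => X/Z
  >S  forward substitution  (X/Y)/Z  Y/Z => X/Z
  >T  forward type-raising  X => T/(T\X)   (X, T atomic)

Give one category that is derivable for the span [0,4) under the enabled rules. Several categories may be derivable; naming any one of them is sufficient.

[0,6] S   <
  [0,4] S\PP   <
    [0,1] "every" : NP
    [1,4] (S\PP)\NP   >
      [1,2] "no" : ((S\PP)\NP)/S
      [2,4] S   <
        [2,3] "liked" : S\N
        [3,4] "in" : S\(S\N)
  [4,6] S\(S\PP)   >
    [4,5] "this" : (S\(S\PP))/S
    [5,6] "song" : S

S\PP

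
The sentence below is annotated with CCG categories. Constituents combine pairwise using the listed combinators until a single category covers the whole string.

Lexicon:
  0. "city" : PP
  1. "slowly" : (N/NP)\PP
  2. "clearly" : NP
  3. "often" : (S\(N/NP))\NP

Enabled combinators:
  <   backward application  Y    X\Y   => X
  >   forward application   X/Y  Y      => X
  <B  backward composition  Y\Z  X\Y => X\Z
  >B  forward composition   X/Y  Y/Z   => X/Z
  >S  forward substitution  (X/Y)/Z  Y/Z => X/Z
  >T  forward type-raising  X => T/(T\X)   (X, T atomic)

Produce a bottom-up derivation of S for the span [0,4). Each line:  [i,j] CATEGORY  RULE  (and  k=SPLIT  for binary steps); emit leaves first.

[0,4] S   <
  [0,1] "city" : PP
  [1,4] S\PP   <B
    [1,2] "slowly" : (N/NP)\PP
    [2,4] S\(N/NP)   <
      [2,3] "clearly" : NP
      [3,4] "often" : (S\(N/NP))\NP

[0,1] PP  lex  "city"
[1,2] (N/NP)\PP  lex  "slowly"
[2,3] NP  lex  "clearly"
[3,4] (S\(N/NP))\NP  lex  "often"
[2,4] S\(N/NP)  <  k=3
[1,4] S\PP  <B  k=2
[0,4] S  <  k=1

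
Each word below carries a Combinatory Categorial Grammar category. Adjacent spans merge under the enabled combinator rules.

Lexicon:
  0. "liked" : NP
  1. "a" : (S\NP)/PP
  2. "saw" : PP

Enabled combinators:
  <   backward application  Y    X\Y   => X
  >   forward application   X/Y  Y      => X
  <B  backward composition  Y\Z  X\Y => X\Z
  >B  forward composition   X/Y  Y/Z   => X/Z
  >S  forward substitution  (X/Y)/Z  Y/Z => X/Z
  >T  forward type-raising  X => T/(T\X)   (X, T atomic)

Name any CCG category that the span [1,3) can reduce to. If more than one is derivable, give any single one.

[0,3] S   <
  [0,1] "liked" : NP
  [1,3] S\NP   >
    [1,2] "a" : (S\NP)/PP
    [2,3] "saw" : PP

S\NP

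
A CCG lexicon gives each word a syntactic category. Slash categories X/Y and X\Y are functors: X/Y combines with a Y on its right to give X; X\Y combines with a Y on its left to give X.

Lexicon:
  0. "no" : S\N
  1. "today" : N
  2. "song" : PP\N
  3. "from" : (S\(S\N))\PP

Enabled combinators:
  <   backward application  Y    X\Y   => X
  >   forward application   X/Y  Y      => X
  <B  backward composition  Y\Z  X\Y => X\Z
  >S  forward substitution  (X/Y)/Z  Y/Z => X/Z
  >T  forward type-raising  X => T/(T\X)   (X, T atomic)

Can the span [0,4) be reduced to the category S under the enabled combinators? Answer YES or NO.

YES

[0,4] S   <
  [0,1] "no" : S\N
  [1,4] S\(S\N)   <
    [1,3] PP   <
      [1,2] "today" : N
      [2,3] "song" : PP\N
    [3,4] "from" : (S\(S\N))\PP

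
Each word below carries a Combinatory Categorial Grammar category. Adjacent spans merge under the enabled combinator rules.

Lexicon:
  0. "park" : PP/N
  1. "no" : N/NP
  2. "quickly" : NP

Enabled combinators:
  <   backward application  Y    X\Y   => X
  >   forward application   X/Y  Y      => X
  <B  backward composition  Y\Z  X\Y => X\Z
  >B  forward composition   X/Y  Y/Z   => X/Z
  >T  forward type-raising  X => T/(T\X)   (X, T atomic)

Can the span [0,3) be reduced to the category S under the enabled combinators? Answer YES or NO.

NO

PP/N N/NP NP
CKY chart[0,3] = {N/(N\PP), NP/(NP\PP), PP, PP/(NP\NP), PP/(N\N), PP/(PP\PP), S/(S\PP)}; S ∉ chart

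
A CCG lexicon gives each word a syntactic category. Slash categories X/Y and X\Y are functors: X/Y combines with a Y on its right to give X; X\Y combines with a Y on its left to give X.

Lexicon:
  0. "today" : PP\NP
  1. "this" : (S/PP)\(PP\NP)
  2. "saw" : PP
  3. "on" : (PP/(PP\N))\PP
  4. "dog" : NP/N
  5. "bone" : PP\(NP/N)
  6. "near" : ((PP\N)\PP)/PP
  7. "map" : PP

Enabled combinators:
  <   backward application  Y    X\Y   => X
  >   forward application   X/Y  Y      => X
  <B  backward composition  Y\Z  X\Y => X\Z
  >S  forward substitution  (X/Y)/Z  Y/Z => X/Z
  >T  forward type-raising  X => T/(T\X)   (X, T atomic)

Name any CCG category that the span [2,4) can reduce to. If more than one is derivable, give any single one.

PP/(PP\N)

[0,8] S   >
  [0,2] S/PP   <
    [0,1] "today" : PP\NP
    [1,2] "this" : (S/PP)\(PP\NP)
  [2,8] PP   >
    [2,4] PP/(PP\N)   <
      [2,3] "saw" : PP
      [3,4] "on" : (PP/(PP\N))\PP
    [4,8] PP\N   <
      [4,6] PP   <
        [4,5] "dog" : NP/N
        [5,6] "bone" : PP\(NP/N)
      [6,8] (PP\N)\PP   >
        [6,7] "near" : ((PP\N)\PP)/PP
        [7,8] "map" : PP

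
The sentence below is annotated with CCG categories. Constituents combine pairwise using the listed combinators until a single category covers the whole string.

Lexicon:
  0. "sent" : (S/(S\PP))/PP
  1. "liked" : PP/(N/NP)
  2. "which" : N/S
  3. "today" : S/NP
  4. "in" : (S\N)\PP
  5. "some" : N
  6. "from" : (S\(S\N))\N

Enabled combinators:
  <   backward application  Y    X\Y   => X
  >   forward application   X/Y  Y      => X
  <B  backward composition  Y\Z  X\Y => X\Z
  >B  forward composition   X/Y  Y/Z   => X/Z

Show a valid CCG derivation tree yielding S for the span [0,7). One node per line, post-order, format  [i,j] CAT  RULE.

[0,7] S   >
  [0,4] S/(S\PP)   >
    [0,1] "sent" : (S/(S\PP))/PP
    [1,4] PP   >
      [1,2] "liked" : PP/(N/NP)
      [2,4] N/NP   >B
        [2,3] "which" : N/S
        [3,4] "today" : S/NP
  [4,7] S\PP   <B
    [4,5] "in" : (S\N)\PP
    [5,7] S\(S\N)   <
      [5,6] "some" : N
      [6,7] "from" : (S\(S\N))\N

[0,1] (S/(S\PP))/PP  lex  "sent"
[1,2] PP/(N/NP)  lex  "liked"
[2,3] N/S  lex  "which"
[3,4] S/NP  lex  "today"
[2,4] N/NP  >B  k=3
[1,4] PP  >  k=2
[0,4] S/(S\PP)  >  k=1
[4,5] (S\N)\PP  lex  "in"
[5,6] N  lex  "some"
[6,7] (S\(S\N))\N  lex  "from"
[5,7] S\(S\N)  <  k=6
[4,7] S\PP  <B  k=5
[0,7] S  >  k=4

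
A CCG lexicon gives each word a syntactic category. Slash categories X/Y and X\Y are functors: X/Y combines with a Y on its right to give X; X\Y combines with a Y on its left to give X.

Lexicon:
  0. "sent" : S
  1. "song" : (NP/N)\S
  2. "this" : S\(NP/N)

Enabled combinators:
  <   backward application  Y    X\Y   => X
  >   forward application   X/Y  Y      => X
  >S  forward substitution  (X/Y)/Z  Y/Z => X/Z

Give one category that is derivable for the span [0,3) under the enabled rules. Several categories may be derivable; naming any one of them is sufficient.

[0,3] S   <
  [0,2] NP/N   <
    [0,1] "sent" : S
    [1,2] "song" : (NP/N)\S
  [2,3] "this" : S\(NP/N)

S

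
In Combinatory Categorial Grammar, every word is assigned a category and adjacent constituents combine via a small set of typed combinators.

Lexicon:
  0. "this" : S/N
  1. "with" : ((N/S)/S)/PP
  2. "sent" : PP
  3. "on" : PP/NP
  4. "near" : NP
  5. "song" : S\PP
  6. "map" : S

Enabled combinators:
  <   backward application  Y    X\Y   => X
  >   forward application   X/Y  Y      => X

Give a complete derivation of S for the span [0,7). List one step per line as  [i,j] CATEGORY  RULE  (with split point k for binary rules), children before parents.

[0,1] S/N  lex  "this"
[1,2] ((N/S)/S)/PP  lex  "with"
[2,3] PP  lex  "sent"
[1,3] (N/S)/S  >  k=2
[3,4] PP/NP  lex  "on"
[4,5] NP  lex  "near"
[3,5] PP  >  k=4
[5,6] S\PP  lex  "song"
[3,6] S  <  k=5
[1,6] N/S  >  k=3
[6,7] S  lex  "map"
[1,7] N  >  k=6
[0,7] S  >  k=1

[0,7] S   >
  [0,1] "this" : S/N
  [1,7] N   >
    [1,6] N/S   >
      [1,3] (N/S)/S   >
        [1,2] "with" : ((N/S)/S)/PP
        [2,3] "sent" : PP
      [3,6] S   <
        [3,5] PP   >
          [3,4] "on" : PP/NP
          [4,5] "near" : NP
        [5,6] "song" : S\PP
    [6,7] "map" : S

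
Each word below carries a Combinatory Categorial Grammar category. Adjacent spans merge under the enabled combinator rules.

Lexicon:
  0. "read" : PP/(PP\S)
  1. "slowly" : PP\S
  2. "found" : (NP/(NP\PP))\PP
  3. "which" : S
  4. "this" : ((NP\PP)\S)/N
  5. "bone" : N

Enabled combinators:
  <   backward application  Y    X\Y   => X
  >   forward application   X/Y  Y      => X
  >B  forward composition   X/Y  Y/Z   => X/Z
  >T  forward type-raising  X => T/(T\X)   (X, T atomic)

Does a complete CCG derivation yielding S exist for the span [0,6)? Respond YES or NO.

PP/(PP\S) PP\S (NP/(NP\PP))\PP S ((NP\PP)\S)/N N
CKY chart[0,6] = {N/(N\NP), NP, NP/(NP\NP), PP/(PP\NP), S/(S\NP)}; S ∉ chart

NO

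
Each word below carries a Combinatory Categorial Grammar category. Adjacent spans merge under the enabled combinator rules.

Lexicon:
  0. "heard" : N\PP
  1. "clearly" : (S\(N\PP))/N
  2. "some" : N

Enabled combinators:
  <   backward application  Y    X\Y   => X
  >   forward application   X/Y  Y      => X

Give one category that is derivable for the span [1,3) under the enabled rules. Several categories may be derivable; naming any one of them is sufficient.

S\(N\PP)

[0,3] S   <
  [0,1] "heard" : N\PP
  [1,3] S\(N\PP)   >
    [1,2] "clearly" : (S\(N\PP))/N
    [2,3] "some" : N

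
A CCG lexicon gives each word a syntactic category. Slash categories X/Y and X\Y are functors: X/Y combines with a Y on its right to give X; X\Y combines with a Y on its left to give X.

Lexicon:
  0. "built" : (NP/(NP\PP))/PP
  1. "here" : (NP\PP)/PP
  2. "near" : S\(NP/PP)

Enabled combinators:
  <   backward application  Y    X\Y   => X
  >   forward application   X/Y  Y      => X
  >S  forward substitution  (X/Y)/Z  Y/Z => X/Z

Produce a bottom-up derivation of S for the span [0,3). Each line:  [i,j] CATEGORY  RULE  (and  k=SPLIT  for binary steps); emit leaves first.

[0,3] S   <
  [0,2] NP/PP   >S
    [0,1] "built" : (NP/(NP\PP))/PP
    [1,2] "here" : (NP\PP)/PP
  [2,3] "near" : S\(NP/PP)

[0,1] (NP/(NP\PP))/PP  lex  "built"
[1,2] (NP\PP)/PP  lex  "here"
[0,2] NP/PP  >S  k=1
[2,3] S\(NP/PP)  lex  "near"
[0,3] S  <  k=2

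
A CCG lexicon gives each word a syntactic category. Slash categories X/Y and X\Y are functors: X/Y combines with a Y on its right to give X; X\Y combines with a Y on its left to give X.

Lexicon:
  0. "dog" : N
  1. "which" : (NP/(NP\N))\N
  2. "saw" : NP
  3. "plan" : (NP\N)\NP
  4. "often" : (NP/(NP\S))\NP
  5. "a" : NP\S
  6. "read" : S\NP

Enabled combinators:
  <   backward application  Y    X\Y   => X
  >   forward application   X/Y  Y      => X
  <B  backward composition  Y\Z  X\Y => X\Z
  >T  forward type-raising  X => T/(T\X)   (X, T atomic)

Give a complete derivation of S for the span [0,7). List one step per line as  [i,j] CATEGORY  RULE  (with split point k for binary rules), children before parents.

[0,7] S   <
  [0,6] NP   >
    [0,5] NP/(NP\S)   <
      [0,4] NP   >
        [0,2] NP/(NP\N)   <
          [0,1] "dog" : N
          [1,2] "which" : (NP/(NP\N))\N
        [2,4] NP\N   <
          [2,3] "saw" : NP
          [3,4] "plan" : (NP\N)\NP
      [4,5] "often" : (NP/(NP\S))\NP
    [5,6] "a" : NP\S
  [6,7] "read" : S\NP

[0,1] N  lex  "dog"
[1,2] (NP/(NP\N))\N  lex  "which"
[0,2] NP/(NP\N)  <  k=1
[2,3] NP  lex  "saw"
[3,4] (NP\N)\NP  lex  "plan"
[2,4] NP\N  <  k=3
[0,4] NP  >  k=2
[4,5] (NP/(NP\S))\NP  lex  "often"
[0,5] NP/(NP\S)  <  k=4
[5,6] NP\S  lex  "a"
[0,6] NP  >  k=5
[6,7] S\NP  lex  "read"
[0,7] S  <  k=6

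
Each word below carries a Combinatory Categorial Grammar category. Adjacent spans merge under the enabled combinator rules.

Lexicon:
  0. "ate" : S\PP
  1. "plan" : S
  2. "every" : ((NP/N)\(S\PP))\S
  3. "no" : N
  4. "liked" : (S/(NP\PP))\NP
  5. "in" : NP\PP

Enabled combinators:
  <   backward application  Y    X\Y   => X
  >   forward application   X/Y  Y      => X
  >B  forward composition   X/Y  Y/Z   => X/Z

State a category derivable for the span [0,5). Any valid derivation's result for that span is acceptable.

S/(NP\PP)

[0,6] S   >
  [0,5] S/(NP\PP)   <
    [0,4] NP   >
      [0,3] NP/N   <
        [0,1] "ate" : S\PP
        [1,3] (NP/N)\(S\PP)   <
          [1,2] "plan" : S
          [2,3] "every" : ((NP/N)\(S\PP))\S
      [3,4] "no" : N
    [4,5] "liked" : (S/(NP\PP))\NP
  [5,6] "in" : NP\PP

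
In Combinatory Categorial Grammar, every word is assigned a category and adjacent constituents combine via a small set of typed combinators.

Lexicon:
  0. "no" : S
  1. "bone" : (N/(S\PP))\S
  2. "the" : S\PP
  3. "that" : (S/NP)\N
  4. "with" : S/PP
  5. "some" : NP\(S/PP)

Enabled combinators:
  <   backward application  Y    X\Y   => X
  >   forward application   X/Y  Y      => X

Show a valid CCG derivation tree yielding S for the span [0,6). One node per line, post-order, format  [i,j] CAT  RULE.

[0,1] S  lex  "no"
[1,2] (N/(S\PP))\S  lex  "bone"
[0,2] N/(S\PP)  <  k=1
[2,3] S\PP  lex  "the"
[0,3] N  >  k=2
[3,4] (S/NP)\N  lex  "that"
[0,4] S/NP  <  k=3
[4,5] S/PP  lex  "with"
[5,6] NP\(S/PP)  lex  "some"
[4,6] NP  <  k=5
[0,6] S  >  k=4

[0,6] S   >
  [0,4] S/NP   <
    [0,3] N   >
      [0,2] N/(S\PP)   <
        [0,1] "no" : S
        [1,2] "bone" : (N/(S\PP))\S
      [2,3] "the" : S\PP
    [3,4] "that" : (S/NP)\N
  [4,6] NP   <
    [4,5] "with" : S/PP
    [5,6] "some" : NP\(S/PP)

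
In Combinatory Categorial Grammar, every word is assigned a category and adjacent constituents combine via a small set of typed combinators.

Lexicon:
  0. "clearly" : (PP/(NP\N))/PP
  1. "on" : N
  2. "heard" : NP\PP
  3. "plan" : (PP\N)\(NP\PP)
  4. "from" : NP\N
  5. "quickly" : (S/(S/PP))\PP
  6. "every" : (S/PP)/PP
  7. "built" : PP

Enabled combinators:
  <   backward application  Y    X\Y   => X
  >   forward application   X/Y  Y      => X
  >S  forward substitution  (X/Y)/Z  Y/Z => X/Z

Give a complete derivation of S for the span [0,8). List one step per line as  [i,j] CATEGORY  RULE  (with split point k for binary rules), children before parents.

[0,1] (PP/(NP\N))/PP  lex  "clearly"
[1,2] N  lex  "on"
[2,3] NP\PP  lex  "heard"
[3,4] (PP\N)\(NP\PP)  lex  "plan"
[2,4] PP\N  <  k=3
[1,4] PP  <  k=2
[0,4] PP/(NP\N)  >  k=1
[4,5] NP\N  lex  "from"
[0,5] PP  >  k=4
[5,6] (S/(S/PP))\PP  lex  "quickly"
[0,6] S/(S/PP)  <  k=5
[6,7] (S/PP)/PP  lex  "every"
[7,8] PP  lex  "built"
[6,8] S/PP  >  k=7
[0,8] S  >  k=6

[0,8] S   >
  [0,6] S/(S/PP)   <
    [0,5] PP   >
      [0,4] PP/(NP\N)   >
        [0,1] "clearly" : (PP/(NP\N))/PP
        [1,4] PP   <
          [1,2] "on" : N
          [2,4] PP\N   <
            [2,3] "heard" : NP\PP
            [3,4] "plan" : (PP\N)\(NP\PP)
      [4,5] "from" : NP\N
    [5,6] "quickly" : (S/(S/PP))\PP
  [6,8] S/PP   >
    [6,7] "every" : (S/PP)/PP
    [7,8] "built" : PP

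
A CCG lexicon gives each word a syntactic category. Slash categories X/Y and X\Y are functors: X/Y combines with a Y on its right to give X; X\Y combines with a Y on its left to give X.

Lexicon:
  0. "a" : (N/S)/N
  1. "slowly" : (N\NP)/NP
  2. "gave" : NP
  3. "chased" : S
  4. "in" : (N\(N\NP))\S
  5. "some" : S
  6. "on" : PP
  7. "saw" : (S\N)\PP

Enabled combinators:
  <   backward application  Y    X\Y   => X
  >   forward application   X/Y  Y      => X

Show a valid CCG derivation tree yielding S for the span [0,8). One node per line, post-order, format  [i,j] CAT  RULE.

[0,8] S   <
  [0,6] N   >
    [0,5] N/S   >
      [0,1] "a" : (N/S)/N
      [1,5] N   <
        [1,3] N\NP   >
          [1,2] "slowly" : (N\NP)/NP
          [2,3] "gave" : NP
        [3,5] N\(N\NP)   <
          [3,4] "chased" : S
          [4,5] "in" : (N\(N\NP))\S
    [5,6] "some" : S
  [6,8] S\N   <
    [6,7] "on" : PP
    [7,8] "saw" : (S\N)\PP

[0,1] (N/S)/N  lex  "a"
[1,2] (N\NP)/NP  lex  "slowly"
[2,3] NP  lex  "gave"
[1,3] N\NP  >  k=2
[3,4] S  lex  "chased"
[4,5] (N\(N\NP))\S  lex  "in"
[3,5] N\(N\NP)  <  k=4
[1,5] N  <  k=3
[0,5] N/S  >  k=1
[5,6] S  lex  "some"
[0,6] N  >  k=5
[6,7] PP  lex  "on"
[7,8] (S\N)\PP  lex  "saw"
[6,8] S\N  <  k=7
[0,8] S  <  k=6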